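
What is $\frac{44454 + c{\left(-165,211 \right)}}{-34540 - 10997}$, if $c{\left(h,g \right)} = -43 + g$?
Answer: $- \frac{14874}{15179} \approx -0.97991$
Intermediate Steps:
$\frac{44454 + c{\left(-165,211 \right)}}{-34540 - 10997} = \frac{44454 + \left(-43 + 211\right)}{-34540 - 10997} = \frac{44454 + 168}{-45537} = 44622 \left(- \frac{1}{45537}\right) = - \frac{14874}{15179}$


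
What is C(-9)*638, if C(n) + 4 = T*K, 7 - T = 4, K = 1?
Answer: -638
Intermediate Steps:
T = 3 (T = 7 - 1*4 = 7 - 4 = 3)
C(n) = -1 (C(n) = -4 + 3*1 = -4 + 3 = -1)
C(-9)*638 = -1*638 = -638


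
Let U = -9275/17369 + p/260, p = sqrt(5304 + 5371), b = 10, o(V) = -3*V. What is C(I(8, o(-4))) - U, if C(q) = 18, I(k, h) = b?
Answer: 321917/17369 - sqrt(427)/52 ≈ 18.137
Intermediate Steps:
I(k, h) = 10
p = 5*sqrt(427) (p = sqrt(10675) = 5*sqrt(427) ≈ 103.32)
U = -9275/17369 + sqrt(427)/52 (U = -9275/17369 + (5*sqrt(427))/260 = -9275*1/17369 + (5*sqrt(427))*(1/260) = -9275/17369 + sqrt(427)/52 ≈ -0.13661)
C(I(8, o(-4))) - U = 18 - (-9275/17369 + sqrt(427)/52) = 18 + (9275/17369 - sqrt(427)/52) = 321917/17369 - sqrt(427)/52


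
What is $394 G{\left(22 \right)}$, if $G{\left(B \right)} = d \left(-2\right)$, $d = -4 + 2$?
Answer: $1576$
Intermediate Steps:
$d = -2$
$G{\left(B \right)} = 4$ ($G{\left(B \right)} = \left(-2\right) \left(-2\right) = 4$)
$394 G{\left(22 \right)} = 394 \cdot 4 = 1576$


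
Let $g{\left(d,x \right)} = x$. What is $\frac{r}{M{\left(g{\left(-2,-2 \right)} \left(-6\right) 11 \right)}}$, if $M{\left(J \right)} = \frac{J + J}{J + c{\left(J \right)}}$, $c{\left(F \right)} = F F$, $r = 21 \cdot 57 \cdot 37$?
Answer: $\frac{5890437}{2} \approx 2.9452 \cdot 10^{6}$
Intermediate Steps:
$r = 44289$ ($r = 1197 \cdot 37 = 44289$)
$c{\left(F \right)} = F^{2}$
$M{\left(J \right)} = \frac{2 J}{J + J^{2}}$ ($M{\left(J \right)} = \frac{J + J}{J + J^{2}} = \frac{2 J}{J + J^{2}}$)
$\frac{r}{M{\left(g{\left(-2,-2 \right)} \left(-6\right) 11 \right)}} = \frac{44289}{2 \frac{1}{1 + \left(-2\right) \left(-6\right) 11}} = \frac{44289}{2 \frac{1}{1 + 12 \cdot 11}} = \frac{44289}{2 \frac{1}{1 + 132}} = \frac{44289}{2 \cdot \frac{1}{133}} = \frac{44289}{\frac{2}{133}} = 44289 \cdot \frac{133}{2} = \frac{5890437}{2}$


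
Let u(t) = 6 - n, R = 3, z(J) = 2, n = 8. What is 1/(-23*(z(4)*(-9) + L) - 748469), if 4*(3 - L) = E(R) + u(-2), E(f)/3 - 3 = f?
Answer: -1/748032 ≈ -1.3368e-6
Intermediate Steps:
E(f) = 9 + 3*f
u(t) = -2 (u(t) = 6 - 1*8 = 6 - 8 = -2)
L = -1 (L = 3 - ((9 + 3*3) - 2)/4 = 3 - ((9 + 9) - 2)/4 = 3 - (18 - 2)/4 = 3 - ¼*16 = 3 - 4 = -1)
1/(-23*(z(4)*(-9) + L) - 748469) = 1/(-23*(2*(-9) - 1) - 748469) = 1/(-23*(-18 - 1) - 748469) = 1/(-23*(-19) - 748469) = 1/(437 - 748469) = 1/(-748032) = -1/748032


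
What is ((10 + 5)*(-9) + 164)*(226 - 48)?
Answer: 5162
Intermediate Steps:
((10 + 5)*(-9) + 164)*(226 - 48) = (15*(-9) + 164)*178 = (-135 + 164)*178 = 29*178 = 5162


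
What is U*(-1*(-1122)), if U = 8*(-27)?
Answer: -242352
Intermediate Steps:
U = -216
U*(-1*(-1122)) = -(-216)*(-1122) = -216*1122 = -242352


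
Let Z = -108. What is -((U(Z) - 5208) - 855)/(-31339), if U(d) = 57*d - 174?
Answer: -12393/31339 ≈ -0.39545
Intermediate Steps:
U(d) = -174 + 57*d
-((U(Z) - 5208) - 855)/(-31339) = -(((-174 + 57*(-108)) - 5208) - 855)/(-31339) = -(((-174 - 6156) - 5208) - 855)*(-1)/31339 = -((-6330 - 5208) - 855)*(-1)/31339 = -(-11538 - 855)*(-1)/31339 = -(-12393)*(-1)/31339 = -1*12393/31339 = -12393/31339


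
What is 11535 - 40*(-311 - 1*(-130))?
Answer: 18775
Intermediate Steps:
11535 - 40*(-311 - 1*(-130)) = 11535 - 40*(-311 + 130) = 11535 - 40*(-181) = 11535 - 1*(-7240) = 11535 + 7240 = 18775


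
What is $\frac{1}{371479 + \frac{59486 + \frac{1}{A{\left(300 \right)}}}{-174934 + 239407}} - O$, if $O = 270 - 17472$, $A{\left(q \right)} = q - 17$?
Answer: $\frac{38864881648941953}{2259323430000} \approx 17202.0$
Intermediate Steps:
$A{\left(q \right)} = -17 + q$
$O = -17202$ ($O = 270 - 17472 = -17202$)
$\frac{1}{371479 + \frac{59486 + \frac{1}{A{\left(300 \right)}}}{-174934 + 239407}} - O = \frac{1}{371479 + \frac{59486 + \frac{1}{-17 + 300}}{-174934 + 239407}} - -17202 = \frac{1}{371479 + \frac{59486 + \frac{1}{283}}{64473}} + 17202 = \frac{1}{371479 + \left(59486 + \frac{1}{283}\right) \frac{1}{64473}} + 17202 = \frac{1}{371479 + \frac{16834539}{283} \cdot \frac{1}{64473}} + 17202 = \frac{1}{371479 + \frac{5611513}{6081953}} + 17202 = \frac{1}{\frac{2259323430000}{6081953}} + 17202 = \frac{6081953}{2259323430000} + 17202 = \frac{38864881648941953}{2259323430000}$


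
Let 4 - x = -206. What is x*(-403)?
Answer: -84630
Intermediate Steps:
x = 210 (x = 4 - 1*(-206) = 4 + 206 = 210)
x*(-403) = 210*(-403) = -84630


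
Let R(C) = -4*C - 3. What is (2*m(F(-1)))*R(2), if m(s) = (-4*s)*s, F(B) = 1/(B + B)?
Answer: 22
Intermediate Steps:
F(B) = 1/(2*B)
m(s) = -4*s²
R(C) = -3 - 4*C
(2*m(F(-1)))*R(2) = (2*(-4*((½)/(-1))²))*(-3 - 4*2) = (2*(-4*((½)*(-1))²))*(-3 - 8) = (2*(-4*(-½)²))*(-11) = (2*(-4*¼))*(-11) = (2*(-1))*(-11) = -2*(-11) = 22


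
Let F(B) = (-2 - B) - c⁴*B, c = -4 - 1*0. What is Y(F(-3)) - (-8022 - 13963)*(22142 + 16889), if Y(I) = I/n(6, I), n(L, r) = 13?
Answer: 11155255724/13 ≈ 8.5810e+8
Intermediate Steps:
c = -4 (c = -4 + 0 = -4)
F(B) = -2 - 257*B (F(B) = (-2 - B) - (-4)⁴*B = (-2 - B) - 256*B = -2 - 257*B)
Y(I) = I/13
Y(F(-3)) - (-8022 - 13963)*(22142 + 16889) = (-2 - 257*(-3))/13 - (-8022 - 13963)*(22142 + 16889) = (-2 + 771)/13 - (-21985)*39031 = (1/13)*769 - 1*(-858096535) = 769/13 + 858096535 = 11155255724/13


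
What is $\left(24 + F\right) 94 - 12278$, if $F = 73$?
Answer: $-3160$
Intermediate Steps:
$\left(24 + F\right) 94 - 12278 = \left(24 + 73\right) 94 - 12278 = 97 \cdot 94 - 12278 = 9118 - 12278 = -3160$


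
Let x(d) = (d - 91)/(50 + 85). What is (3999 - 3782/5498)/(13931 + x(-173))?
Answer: 494611200/1723092443 ≈ 0.28705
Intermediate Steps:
x(d) = -91/135 + d/135 (x(d) = (-91 + d)/135 = (-91 + d)*(1/135) = -91/135 + d/135)
(3999 - 3782/5498)/(13931 + x(-173)) = (3999 - 3782/5498)/(13931 + (-91/135 + (1/135)*(-173))) = (3999 - 3782*1/5498)/(13931 + (-91/135 - 173/135)) = (3999 - 1891/2749)/(13931 - 88/45) = 10991360/(2749*(626807/45)) = (10991360/2749)*(45/626807) = 494611200/1723092443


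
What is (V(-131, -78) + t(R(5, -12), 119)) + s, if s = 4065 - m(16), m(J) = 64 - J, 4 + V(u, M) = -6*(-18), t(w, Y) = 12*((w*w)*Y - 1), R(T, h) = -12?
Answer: 209741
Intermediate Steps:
t(w, Y) = -12 + 12*Y*w² (t(w, Y) = 12*(w²*Y - 1) = 12*(Y*w² - 1) = 12*(-1 + Y*w²) = -12 + 12*Y*w²)
V(u, M) = 104 (V(u, M) = -4 - 6*(-18) = -4 + 108 = 104)
s = 4017 (s = 4065 - (64 - 1*16) = 4065 - (64 - 16) = 4065 - 1*48 = 4065 - 48 = 4017)
(V(-131, -78) + t(R(5, -12), 119)) + s = (104 + (-12 + 12*119*(-12)²)) + 4017 = (104 + (-12 + 12*119*144)) + 4017 = (104 + (-12 + 205632)) + 4017 = (104 + 205620) + 4017 = 205724 + 4017 = 209741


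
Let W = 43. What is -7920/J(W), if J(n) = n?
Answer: -7920/43 ≈ -184.19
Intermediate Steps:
-7920/J(W) = -7920/43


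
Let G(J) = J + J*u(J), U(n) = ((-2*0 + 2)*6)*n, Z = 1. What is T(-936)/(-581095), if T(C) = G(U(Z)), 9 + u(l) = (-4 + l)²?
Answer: -672/581095 ≈ -0.0011564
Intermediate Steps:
U(n) = 12*n (U(n) = ((0 + 2)*6)*n = (2*6)*n = 12*n)
u(l) = -9 + (-4 + l)²
G(J) = J + J*(-9 + (-4 + J)²)
T(C) = 672 (T(C) = (12*1)*(-8 + (-4 + 12*1)²) = 12*(-8 + (-4 + 12)²) = 12*(-8 + 8²) = 12*(-8 + 64) = 12*56 = 672)
T(-936)/(-581095) = 672/(-581095) = 672*(-1/581095) = -672/581095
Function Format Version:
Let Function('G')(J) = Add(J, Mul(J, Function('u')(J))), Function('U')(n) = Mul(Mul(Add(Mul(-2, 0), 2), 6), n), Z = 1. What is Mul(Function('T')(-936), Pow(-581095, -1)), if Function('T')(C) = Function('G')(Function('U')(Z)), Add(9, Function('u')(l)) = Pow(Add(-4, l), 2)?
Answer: Rational(-672, 581095) ≈ -0.0011564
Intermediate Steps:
Function('U')(n) = Mul(12, n) (Function('U')(n) = Mul(Mul(Add(0, 2), 6), n) = Mul(Mul(2, 6), n) = Mul(12, n))
Function('u')(l) = Add(-9, Pow(Add(-4, l), 2))
Function('G')(J) = Add(J, Mul(J, Add(-9, Pow(Add(-4, J), 2))))
Function('T')(C) = 672 (Function('T')(C) = Mul(Mul(12, 1), Add(-8, Pow(Add(-4, Mul(12, 1)), 2))) = Mul(12, Add(-8, Pow(Add(-4, 12), 2))) = Mul(12, Add(-8, Pow(8, 2))) = Mul(12, Add(-8, 64)) = Mul(12, 56) = 672)
Mul(Function('T')(-936), Pow(-581095, -1)) = Mul(672, Pow(-581095, -1)) = Mul(672, Rational(-1, 581095)) = Rational(-672, 581095)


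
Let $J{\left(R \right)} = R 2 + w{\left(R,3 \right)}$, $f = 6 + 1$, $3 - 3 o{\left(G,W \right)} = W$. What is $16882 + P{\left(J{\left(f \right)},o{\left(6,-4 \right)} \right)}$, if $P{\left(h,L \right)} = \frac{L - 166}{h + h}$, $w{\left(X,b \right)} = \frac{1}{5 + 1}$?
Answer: $\frac{1434479}{85} \approx 16876.0$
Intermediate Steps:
$w{\left(X,b \right)} = \frac{1}{6}$
$o{\left(G,W \right)} = 1 - \frac{W}{3}$
$f = 7$
$J{\left(R \right)} = \frac{1}{6} + 2 R$ ($J{\left(R \right)} = R 2 + \frac{1}{6} = 2 R + \frac{1}{6} = \frac{1}{6} + 2 R$)
$P{\left(h,L \right)} = \frac{-166 + L}{2 h}$
$16882 + P{\left(J{\left(f \right)},o{\left(6,-4 \right)} \right)} = 16882 + \frac{-166 + \left(1 - - \frac{4}{3}\right)}{2 \left(\frac{1}{6} + 2 \cdot 7\right)} = 16882 + \frac{-166 + \left(1 + \frac{4}{3}\right)}{2 \left(\frac{1}{6} + 14\right)} = 16882 + \frac{-166 + \frac{7}{3}}{2 \cdot \frac{85}{6}} = 16882 + \frac{1}{2} \cdot \frac{6}{85} \left(- \frac{491}{3}\right) = 16882 - \frac{491}{85} = \frac{1434479}{85}$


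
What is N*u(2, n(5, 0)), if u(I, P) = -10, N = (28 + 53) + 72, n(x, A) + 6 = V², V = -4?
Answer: -1530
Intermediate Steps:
n(x, A) = 10 (n(x, A) = -6 + (-4)² = -6 + 16 = 10)
N = 153 (N = 81 + 72 = 153)
N*u(2, n(5, 0)) = 153*(-10) = -1530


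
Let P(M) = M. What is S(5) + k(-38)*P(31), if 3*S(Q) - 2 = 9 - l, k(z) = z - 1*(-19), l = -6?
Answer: -1750/3 ≈ -583.33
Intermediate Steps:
k(z) = 19 + z (k(z) = z + 19 = 19 + z)
S(Q) = 17/3 (S(Q) = ⅔ + (9 - 1*(-6))/3 = ⅔ + (9 + 6)/3 = ⅔ + (⅓)*15 = ⅔ + 5 = 17/3)
S(5) + k(-38)*P(31) = 17/3 + (19 - 38)*31 = 17/3 - 19*31 = 17/3 - 589 = -1750/3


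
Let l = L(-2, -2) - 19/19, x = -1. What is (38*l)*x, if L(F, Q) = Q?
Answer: 114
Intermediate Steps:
l = -3 (l = -2 - 19/19 = -2 - 19*1/19 = -2 - 1 = -3)
(38*l)*x = (38*(-3))*(-1) = -114*(-1) = 114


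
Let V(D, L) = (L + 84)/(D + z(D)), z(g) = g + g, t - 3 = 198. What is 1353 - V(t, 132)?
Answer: 90627/67 ≈ 1352.6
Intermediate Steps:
t = 201 (t = 3 + 198 = 201)
z(g) = 2*g
V(D, L) = (84 + L)/(3*D) (V(D, L) = (L + 84)/(D + 2*D) = (84 + L)/((3*D)) = (84 + L)*(1/(3*D)) = (84 + L)/(3*D))
1353 - V(t, 132) = 1353 - (84 + 132)/(3*201) = 1353 - 216/(3*201) = 1353 - 1*24/67 = 1353 - 24/67 = 90627/67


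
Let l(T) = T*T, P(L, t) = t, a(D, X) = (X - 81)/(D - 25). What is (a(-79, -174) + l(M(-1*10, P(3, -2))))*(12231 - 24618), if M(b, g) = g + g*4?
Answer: -131983485/104 ≈ -1.2691e+6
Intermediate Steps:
a(D, X) = (-81 + X)/(-25 + D)
M(b, g) = 5*g (M(b, g) = g + 4*g = 5*g)
l(T) = T²
(a(-79, -174) + l(M(-1*10, P(3, -2))))*(12231 - 24618) = ((-81 - 174)/(-25 - 79) + (5*(-2))²)*(12231 - 24618) = (-255/(-104) + (-10)²)*(-12387) = (-1/104*(-255) + 100)*(-12387) = (255/104 + 100)*(-12387) = (10655/104)*(-12387) = -131983485/104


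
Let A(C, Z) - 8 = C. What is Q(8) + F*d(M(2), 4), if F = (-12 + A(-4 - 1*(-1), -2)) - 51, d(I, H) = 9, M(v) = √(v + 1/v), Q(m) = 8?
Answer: -514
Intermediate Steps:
A(C, Z) = 8 + C
M(v) = √(v + 1/v)
F = -58 (F = (-12 + (8 + (-4 - 1*(-1)))) - 51 = (-12 + (8 + (-4 + 1))) - 51 = (-12 + (8 - 3)) - 51 = (-12 + 5) - 51 = -7 - 51 = -58)
Q(8) + F*d(M(2), 4) = 8 - 58*9 = 8 - 522 = -514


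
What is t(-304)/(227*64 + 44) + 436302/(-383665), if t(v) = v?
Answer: -1618606726/1397691595 ≈ -1.1581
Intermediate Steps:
t(-304)/(227*64 + 44) + 436302/(-383665) = -304/(227*64 + 44) + 436302/(-383665) = -304/(14528 + 44) + 436302*(-1/383665) = -304/14572 - 436302/383665 = -304*1/14572 - 436302/383665 = -76/3643 - 436302/383665 = -1618606726/1397691595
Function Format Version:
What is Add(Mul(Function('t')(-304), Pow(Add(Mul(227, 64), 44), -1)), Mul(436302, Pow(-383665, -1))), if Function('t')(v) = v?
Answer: Rational(-1618606726, 1397691595) ≈ -1.1581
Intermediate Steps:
Add(Mul(Function('t')(-304), Pow(Add(Mul(227, 64), 44), -1)), Mul(436302, Pow(-383665, -1))) = Add(Mul(-304, Pow(Add(Mul(227, 64), 44), -1)), Mul(436302, Pow(-383665, -1))) = Add(Mul(-304, Pow(Add(14528, 44), -1)), Mul(436302, Rational(-1, 383665))) = Add(Mul(-304, Pow(14572, -1)), Rational(-436302, 383665)) = Add(Mul(-304, Rational(1, 14572)), Rational(-436302, 383665)) = Add(Rational(-76, 3643), Rational(-436302, 383665)) = Rational(-1618606726, 1397691595)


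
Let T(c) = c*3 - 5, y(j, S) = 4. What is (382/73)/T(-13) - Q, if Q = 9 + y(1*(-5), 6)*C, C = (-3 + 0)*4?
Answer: 62443/1606 ≈ 38.881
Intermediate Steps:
C = -12 (C = -3*4 = -12)
T(c) = -5 + 3*c (T(c) = 3*c - 5 = -5 + 3*c)
Q = -39 (Q = 9 + 4*(-12) = 9 - 48 = -39)
(382/73)/T(-13) - Q = (382/73)/(-5 + 3*(-13)) - 1*(-39) = (382*(1/73))/(-5 - 39) + 39 = (382/73)/(-44) + 39 = (382/73)*(-1/44) + 39 = -191/1606 + 39 = 62443/1606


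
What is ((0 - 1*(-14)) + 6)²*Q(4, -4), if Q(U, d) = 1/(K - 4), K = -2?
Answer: -200/3 ≈ -66.667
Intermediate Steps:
Q(U, d) = -⅙ (Q(U, d) = 1/(-2 - 4) = 1/(-6) = -⅙)
((0 - 1*(-14)) + 6)²*Q(4, -4) = ((0 - 1*(-14)) + 6)²*(-⅙) = ((0 + 14) + 6)²*(-⅙) = (14 + 6)²*(-⅙) = 20²*(-⅙) = 400*(-⅙) = -200/3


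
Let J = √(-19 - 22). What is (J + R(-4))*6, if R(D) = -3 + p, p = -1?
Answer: -24 + 6*I*√41 ≈ -24.0 + 38.419*I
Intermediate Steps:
R(D) = -4 (R(D) = -3 - 1 = -4)
J = I*√41 (J = √(-41) = I*√41 ≈ 6.4031*I)
(J + R(-4))*6 = (I*√41 - 4)*6 = (-4 + I*√41)*6 = -24 + 6*I*√41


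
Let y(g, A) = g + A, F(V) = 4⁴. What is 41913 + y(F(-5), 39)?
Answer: 42208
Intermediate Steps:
F(V) = 256
y(g, A) = A + g
41913 + y(F(-5), 39) = 41913 + (39 + 256) = 41913 + 295 = 42208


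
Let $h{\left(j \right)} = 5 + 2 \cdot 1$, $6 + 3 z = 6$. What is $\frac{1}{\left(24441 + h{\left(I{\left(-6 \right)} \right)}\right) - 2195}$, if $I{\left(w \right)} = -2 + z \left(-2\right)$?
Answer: $\frac{1}{22253} \approx 4.4938 \cdot 10^{-5}$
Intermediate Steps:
$z = 0$ ($z = -2 + \frac{1}{3} \cdot 6 = -2 + 2 = 0$)
$I{\left(w \right)} = -2$ ($I{\left(w \right)} = -2 + 0 \left(-2\right) = -2 + 0 = -2$)
$h{\left(j \right)} = 7$ ($h{\left(j \right)} = 5 + 2 = 7$)
$\frac{1}{\left(24441 + h{\left(I{\left(-6 \right)} \right)}\right) - 2195} = \frac{1}{\left(24441 + 7\right) - 2195} = \frac{1}{24448 - 2195} = \frac{1}{22253}$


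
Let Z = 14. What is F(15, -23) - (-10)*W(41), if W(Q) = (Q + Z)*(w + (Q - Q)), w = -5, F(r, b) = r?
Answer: -2735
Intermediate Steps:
W(Q) = -70 - 5*Q (W(Q) = (Q + 14)*(-5 + (Q - Q)) = (14 + Q)*(-5 + 0) = (14 + Q)*(-5) = -70 - 5*Q)
F(15, -23) - (-10)*W(41) = 15 - (-10)*(-70 - 5*41) = 15 - (-10)*(-70 - 205) = 15 - (-10)*(-275) = 15 - 1*2750 = 15 - 2750 = -2735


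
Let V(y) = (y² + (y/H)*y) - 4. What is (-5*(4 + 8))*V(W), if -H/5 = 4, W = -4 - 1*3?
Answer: -2553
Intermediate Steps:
W = -7 (W = -4 - 3 = -7)
H = -20 (H = -5*4 = -20)
V(y) = -4 + 19*y²/20 (V(y) = (y² + (y/(-20))*y) - 4 = (y² + (y*(-1/20))*y) - 4 = (y² + (-y/20)*y) - 4 = (y² - y²/20) - 4 = 19*y²/20 - 4 = -4 + 19*y²/20)
(-5*(4 + 8))*V(W) = (-5*(4 + 8))*(-4 + (19/20)*(-7)²) = (-5*12)*(-4 + (19/20)*49) = -60*(-4 + 931/20) = -60*851/20 = -2553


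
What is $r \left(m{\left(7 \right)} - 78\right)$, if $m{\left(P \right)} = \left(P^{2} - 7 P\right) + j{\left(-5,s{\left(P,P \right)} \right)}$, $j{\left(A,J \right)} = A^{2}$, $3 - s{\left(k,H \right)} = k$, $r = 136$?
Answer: $-7208$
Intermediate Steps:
$s{\left(k,H \right)} = 3 - k$
$m{\left(P \right)} = 25 + P^{2} - 7 P$ ($m{\left(P \right)} = \left(P^{2} - 7 P\right) + \left(-5\right)^{2} = \left(P^{2} - 7 P\right) + 25 = 25 + P^{2} - 7 P$)
$r \left(m{\left(7 \right)} - 78\right) = 136 \left(\left(25 + 7^{2} - 49\right) - 78\right) = 136 \left(\left(25 + 49 - 49\right) - 78\right) = 136 \left(25 - 78\right) = 136 \left(-53\right) = -7208$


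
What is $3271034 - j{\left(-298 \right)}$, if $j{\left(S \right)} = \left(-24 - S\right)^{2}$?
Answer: $3195958$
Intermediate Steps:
$3271034 - j{\left(-298 \right)} = 3271034 - \left(24 - 298\right)^{2} = 3271034 - \left(-274\right)^{2} = 3271034 - 75076 = 3195958$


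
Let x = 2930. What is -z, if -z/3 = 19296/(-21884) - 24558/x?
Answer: -222736707/8015015 ≈ -27.790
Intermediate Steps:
z = 222736707/8015015 (z = -3*(19296/(-21884) - 24558/2930) = -3*(19296*(-1/21884) - 24558*1/2930) = -3*(-4824/5471 - 12279/1465) = -3*(-74245569/8015015) = 222736707/8015015 ≈ 27.790)
-z = -1*222736707/8015015 = -222736707/8015015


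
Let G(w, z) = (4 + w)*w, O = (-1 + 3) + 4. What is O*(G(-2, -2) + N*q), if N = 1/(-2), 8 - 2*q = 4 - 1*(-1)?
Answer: -57/2 ≈ -28.500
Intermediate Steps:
O = 6 (O = 2 + 4 = 6)
G(w, z) = w*(4 + w)
q = 3/2 (q = 4 - (4 - 1*(-1))/2 = 4 - (4 + 1)/2 = 4 - 1/2*5 = 4 - 5/2 = 3/2 ≈ 1.5000)
N = -1/2 ≈ -0.50000
O*(G(-2, -2) + N*q) = 6*(-2*(4 - 2) - 1/2*3/2) = 6*(-2*2 - 3/4) = 6*(-4 - 3/4) = 6*(-19/4) = -57/2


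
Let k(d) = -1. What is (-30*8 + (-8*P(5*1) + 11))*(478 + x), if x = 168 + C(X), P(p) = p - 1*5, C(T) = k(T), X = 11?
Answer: -147705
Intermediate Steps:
C(T) = -1
P(p) = -5 + p (P(p) = p - 5 = -5 + p)
x = 167 (x = 168 - 1 = 167)
(-30*8 + (-8*P(5*1) + 11))*(478 + x) = (-30*8 + (-8*(-5 + 5*1) + 11))*(478 + 167) = (-240 + (-8*(-5 + 5) + 11))*645 = (-240 + (-8*0 + 11))*645 = (-240 + (0 + 11))*645 = (-240 + 11)*645 = -229*645 = -147705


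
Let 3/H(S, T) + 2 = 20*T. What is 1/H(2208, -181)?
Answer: -3622/3 ≈ -1207.3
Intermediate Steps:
H(S, T) = 3/(-2 + 20*T)
1/H(2208, -181) = 1/(3/(2*(-1 + 10*(-181)))) = 1/(3/(2*(-1 - 1810))) = 1/((3/2)/(-1811)) = 1/((3/2)*(-1/1811)) = 1/(-3/3622) = -3622/3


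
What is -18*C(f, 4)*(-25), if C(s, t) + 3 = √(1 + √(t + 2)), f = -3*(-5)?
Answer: -1350 + 450*√(1 + √6) ≈ -514.22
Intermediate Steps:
f = 15
C(s, t) = -3 + √(1 + √(2 + t)) (C(s, t) = -3 + √(1 + √(t + 2)) = -3 + √(1 + √(2 + t)))
-18*C(f, 4)*(-25) = -18*(-3 + √(1 + √(2 + 4)))*(-25) = -18*(-3 + √(1 + √6))*(-25) = (54 - 18*√(1 + √6))*(-25) = -1350 + 450*√(1 + √6)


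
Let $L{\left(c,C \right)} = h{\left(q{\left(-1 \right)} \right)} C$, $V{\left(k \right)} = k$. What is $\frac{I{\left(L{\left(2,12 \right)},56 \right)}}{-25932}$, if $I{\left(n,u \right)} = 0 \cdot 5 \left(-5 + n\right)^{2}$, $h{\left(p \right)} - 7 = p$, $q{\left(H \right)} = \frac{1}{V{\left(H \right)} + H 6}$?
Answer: $0$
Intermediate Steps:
$q{\left(H \right)} = \frac{1}{7 H}$ ($q{\left(H \right)} = \frac{1}{H + H 6} = \frac{1}{H + 6 H} = \frac{1}{7 H}$)
$h{\left(p \right)} = 7 + p$
$L{\left(c,C \right)} = \frac{48 C}{7}$ ($L{\left(c,C \right)} = \left(7 + \frac{1}{7 \left(-1\right)}\right) C = \left(7 + \frac{1}{7} \left(-1\right)\right) C = \left(7 - \frac{1}{7}\right) C = \frac{48 C}{7}$)
$I{\left(n,u \right)} = 0$ ($I{\left(n,u \right)} = 0 \left(-5 + n\right)^{2} = 0$)
$\frac{I{\left(L{\left(2,12 \right)},56 \right)}}{-25932} = \frac{0}{-25932} = 0 \left(- \frac{1}{25932}\right) = 0$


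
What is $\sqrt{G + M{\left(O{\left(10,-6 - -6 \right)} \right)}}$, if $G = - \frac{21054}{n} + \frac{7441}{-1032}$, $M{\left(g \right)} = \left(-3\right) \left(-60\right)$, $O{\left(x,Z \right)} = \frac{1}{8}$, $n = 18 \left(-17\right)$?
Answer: $\frac{\sqrt{18590144334}}{8772} \approx 15.543$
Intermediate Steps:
$n = -306$
$O{\left(x,Z \right)} = \frac{1}{8}$
$M{\left(g \right)} = 180$
$G = \frac{1080599}{17544}$ ($G = - \frac{21054}{-306} + \frac{7441}{-1032} = \left(-21054\right) \left(- \frac{1}{306}\right) + 7441 \left(- \frac{1}{1032}\right) = \frac{3509}{51} - \frac{7441}{1032} = \frac{1080599}{17544} \approx 61.594$)
$\sqrt{G + M{\left(O{\left(10,-6 - -6 \right)} \right)}} = \sqrt{\frac{1080599}{17544} + 180} = \sqrt{\frac{4238519}{17544}} = \frac{\sqrt{18590144334}}{8772}$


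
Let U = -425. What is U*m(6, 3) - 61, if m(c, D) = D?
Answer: -1336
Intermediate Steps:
U*m(6, 3) - 61 = -425*3 - 61 = -1275 - 61 = -1336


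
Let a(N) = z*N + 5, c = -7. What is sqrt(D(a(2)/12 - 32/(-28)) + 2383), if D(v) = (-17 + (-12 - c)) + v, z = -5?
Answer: sqrt(4166085)/42 ≈ 48.598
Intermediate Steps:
a(N) = 5 - 5*N (a(N) = -5*N + 5 = 5 - 5*N)
D(v) = -22 + v (D(v) = (-17 + (-12 - 1*(-7))) + v = (-17 + (-12 + 7)) + v = (-17 - 5) + v = -22 + v)
sqrt(D(a(2)/12 - 32/(-28)) + 2383) = sqrt((-22 + ((5 - 5*2)/12 - 32/(-28))) + 2383) = sqrt((-22 + ((5 - 10)*(1/12) - 32*(-1/28))) + 2383) = sqrt((-22 + (-5*1/12 + 8/7)) + 2383) = sqrt((-22 + (-5/12 + 8/7)) + 2383) = sqrt((-22 + 61/84) + 2383) = sqrt(-1787/84 + 2383) = sqrt(198385/84) = sqrt(4166085)/42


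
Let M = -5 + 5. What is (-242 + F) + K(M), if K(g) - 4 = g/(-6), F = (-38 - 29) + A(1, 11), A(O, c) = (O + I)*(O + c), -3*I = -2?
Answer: -285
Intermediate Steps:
I = 2/3 (I = -1/3*(-2) = 2/3 ≈ 0.66667)
M = 0
A(O, c) = (2/3 + O)*(O + c) (A(O, c) = (O + 2/3)*(O + c) = (2/3 + O)*(O + c))
F = -47 (F = (-38 - 29) + (1**2 + (2/3)*1 + (2/3)*11 + 1*11) = -67 + (1 + 2/3 + 22/3 + 11) = -67 + 20 = -47)
K(g) = 4 - g/6 (K(g) = 4 + g/(-6) = 4 + g*(-1/6) = 4 - g/6)
(-242 + F) + K(M) = (-242 - 47) + (4 - 1/6*0) = -289 + (4 + 0) = -289 + 4 = -285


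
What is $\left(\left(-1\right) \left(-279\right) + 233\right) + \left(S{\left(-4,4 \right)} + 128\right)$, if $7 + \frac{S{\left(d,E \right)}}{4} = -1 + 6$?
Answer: $632$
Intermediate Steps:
$S{\left(d,E \right)} = -8$ ($S{\left(d,E \right)} = -28 + 4 \left(-1 + 6\right) = -28 + 4 \cdot 5 = -28 + 20 = -8$)
$\left(\left(-1\right) \left(-279\right) + 233\right) + \left(S{\left(-4,4 \right)} + 128\right) = \left(\left(-1\right) \left(-279\right) + 233\right) + \left(-8 + 128\right) = \left(279 + 233\right) + 120 = 512 + 120 = 632$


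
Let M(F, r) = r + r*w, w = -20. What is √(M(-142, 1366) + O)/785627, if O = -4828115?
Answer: 3*I*√539341/785627 ≈ 0.0028044*I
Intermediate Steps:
M(F, r) = -19*r (M(F, r) = r + r*(-20) = r - 20*r = -19*r)
√(M(-142, 1366) + O)/785627 = √(-19*1366 - 4828115)/785627 = √(-25954 - 4828115)*(1/785627) = √(-4854069)*(1/785627) = (3*I*√539341)*(1/785627) = 3*I*√539341/785627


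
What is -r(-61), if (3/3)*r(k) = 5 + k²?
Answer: -3726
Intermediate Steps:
r(k) = 5 + k²
-r(-61) = -(5 + (-61)²) = -(5 + 3721) = -1*3726 = -3726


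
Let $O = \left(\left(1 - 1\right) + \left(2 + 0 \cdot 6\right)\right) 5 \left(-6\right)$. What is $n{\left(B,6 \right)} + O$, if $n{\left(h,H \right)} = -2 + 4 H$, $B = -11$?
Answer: $-38$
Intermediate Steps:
$O = -60$ ($O = \left(0 + \left(2 + 0\right)\right) 5 \left(-6\right) = \left(0 + 2\right) 5 \left(-6\right) = 2 \cdot 5 \left(-6\right) = 10 \left(-6\right) = -60$)
$n{\left(B,6 \right)} + O = \left(-2 + 4 \cdot 6\right) - 60 = \left(-2 + 24\right) - 60 = 22 - 60 = -38$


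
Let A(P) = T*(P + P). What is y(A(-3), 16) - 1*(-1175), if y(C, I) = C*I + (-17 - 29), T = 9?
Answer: 265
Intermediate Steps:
A(P) = 18*P (A(P) = 9*(P + P) = 9*(2*P) = 18*P)
y(C, I) = -46 + C*I (y(C, I) = C*I - 46 = -46 + C*I)
y(A(-3), 16) - 1*(-1175) = (-46 + (18*(-3))*16) - 1*(-1175) = (-46 - 54*16) + 1175 = (-46 - 864) + 1175 = -910 + 1175 = 265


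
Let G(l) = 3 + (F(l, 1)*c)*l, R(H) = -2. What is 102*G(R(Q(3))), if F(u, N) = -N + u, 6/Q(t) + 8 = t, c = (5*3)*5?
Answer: 46206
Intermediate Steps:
c = 75 (c = 15*5 = 75)
Q(t) = 6/(-8 + t)
F(u, N) = u - N
G(l) = 3 + l*(-75 + 75*l) (G(l) = 3 + ((l - 1*1)*75)*l = 3 + ((l - 1)*75)*l = 3 + ((-1 + l)*75)*l = 3 + (-75 + 75*l)*l = 3 + l*(-75 + 75*l))
102*G(R(Q(3))) = 102*(3 + 75*(-2)*(-1 - 2)) = 102*(3 + 75*(-2)*(-3)) = 102*(3 + 450) = 102*453 = 46206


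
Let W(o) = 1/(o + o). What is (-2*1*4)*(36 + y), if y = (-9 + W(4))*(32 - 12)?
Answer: 1132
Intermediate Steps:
W(o) = 1/(2*o)
y = -355/2 (y = (-9 + (1/2)/4)*(32 - 12) = (-9 + (1/2)*(1/4))*20 = (-9 + 1/8)*20 = -71/8*20 = -355/2 ≈ -177.50)
(-2*1*4)*(36 + y) = (-2*1*4)*(36 - 355/2) = -2*4*(-283/2) = -8*(-283/2) = 1132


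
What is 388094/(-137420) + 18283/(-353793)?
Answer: -69908695201/24309117030 ≈ -2.8758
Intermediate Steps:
388094/(-137420) + 18283/(-353793) = 388094*(-1/137420) + 18283*(-1/353793) = -194047/68710 - 18283/353793 = -69908695201/24309117030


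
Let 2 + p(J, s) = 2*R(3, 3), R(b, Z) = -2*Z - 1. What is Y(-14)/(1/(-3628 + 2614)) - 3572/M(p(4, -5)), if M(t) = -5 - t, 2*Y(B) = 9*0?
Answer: -3572/11 ≈ -324.73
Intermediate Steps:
Y(B) = 0 (Y(B) = (9*0)/2 = (½)*0 = 0)
R(b, Z) = -1 - 2*Z
p(J, s) = -16 (p(J, s) = -2 + 2*(-1 - 2*3) = -2 + 2*(-1 - 6) = -2 + 2*(-7) = -2 - 14 = -16)
Y(-14)/(1/(-3628 + 2614)) - 3572/M(p(4, -5)) = 0/(1/(-3628 + 2614)) - 3572/(-5 - 1*(-16)) = 0/(1/(-1014)) - 3572/(-5 + 16) = 0/(-1/1014) - 3572/11 = 0*(-1014) - 3572*1/11 = 0 - 3572/11 = -3572/11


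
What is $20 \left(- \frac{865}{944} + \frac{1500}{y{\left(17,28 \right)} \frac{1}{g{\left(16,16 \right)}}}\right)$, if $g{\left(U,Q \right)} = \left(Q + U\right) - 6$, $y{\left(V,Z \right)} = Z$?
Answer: $\frac{45989725}{1652} \approx 27839.0$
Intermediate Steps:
$g{\left(U,Q \right)} = -6 + Q + U$
$20 \left(- \frac{865}{944} + \frac{1500}{y{\left(17,28 \right)} \frac{1}{g{\left(16,16 \right)}}}\right) = 20 \left(- \frac{865}{944} + \frac{1500}{28 \frac{1}{-6 + 16 + 16}}\right) = 20 \left(\left(-865\right) \frac{1}{944} + \frac{1500}{28 \cdot \frac{1}{26}}\right) = 20 \left(- \frac{865}{944} + \frac{1500}{28 \cdot \frac{1}{26}}\right) = 20 \left(- \frac{865}{944} + \frac{1500}{\frac{14}{13}}\right) = 20 \left(- \frac{865}{944} + 1500 \cdot \frac{13}{14}\right) = 20 \left(- \frac{865}{944} + \frac{9750}{7}\right) = 20 \cdot \frac{9197945}{6608} = \frac{45989725}{1652}$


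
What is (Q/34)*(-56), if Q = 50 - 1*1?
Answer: -1372/17 ≈ -80.706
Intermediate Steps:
Q = 49 (Q = 50 - 1 = 49)
(Q/34)*(-56) = (49/34)*(-56) = -1372/17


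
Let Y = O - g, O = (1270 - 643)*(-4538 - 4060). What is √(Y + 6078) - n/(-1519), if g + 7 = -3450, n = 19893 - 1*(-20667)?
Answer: 40560/1519 + I*√5381411 ≈ 26.702 + 2319.8*I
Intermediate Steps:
n = 40560 (n = 19893 + 20667 = 40560)
O = -5390946 (O = 627*(-8598) = -5390946)
g = -3457 (g = -7 - 3450 = -3457)
Y = -5387489 (Y = -5390946 - 1*(-3457) = -5390946 + 3457 = -5387489)
√(Y + 6078) - n/(-1519) = √(-5387489 + 6078) - 40560/(-1519) = √(-5381411) - 40560*(-1)/1519 = I*√5381411 - 1*(-40560/1519) = I*√5381411 + 40560/1519 = 40560/1519 + I*√5381411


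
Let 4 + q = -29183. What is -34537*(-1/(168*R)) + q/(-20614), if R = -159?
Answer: 33848713/275320584 ≈ 0.12294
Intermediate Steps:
q = -29187 (q = -4 - 29183 = -29187)
-34537*(-1/(168*R)) + q/(-20614) = -34537/((-159*(-168))) - 29187/(-20614) = -34537/26712 - 29187*(-1/20614) = -34537*1/26712 + 29187/20614 = -34537/26712 + 29187/20614 = 33848713/275320584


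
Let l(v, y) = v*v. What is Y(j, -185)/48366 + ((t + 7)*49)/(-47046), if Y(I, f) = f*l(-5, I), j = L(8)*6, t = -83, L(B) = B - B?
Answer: -6245461/379237806 ≈ -0.016468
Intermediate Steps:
l(v, y) = v²
L(B) = 0
j = 0 (j = 0*6 = 0)
Y(I, f) = 25*f (Y(I, f) = f*(-5)² = f*25 = 25*f)
Y(j, -185)/48366 + ((t + 7)*49)/(-47046) = (25*(-185))/48366 + ((-83 + 7)*49)/(-47046) = -4625*1/48366 - 76*49*(-1/47046) = -4625/48366 - 3724*(-1/47046) = -4625/48366 + 1862/23523 = -6245461/379237806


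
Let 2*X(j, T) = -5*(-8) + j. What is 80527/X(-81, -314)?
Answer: -161054/41 ≈ -3928.1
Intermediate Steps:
X(j, T) = 20 + j/2 (X(j, T) = (-5*(-8) + j)/2 = (40 + j)/2 = 20 + j/2)
80527/X(-81, -314) = 80527/(20 + (½)*(-81)) = 80527/(20 - 81/2) = 80527/(-41/2) = 80527*(-2/41) = -161054/41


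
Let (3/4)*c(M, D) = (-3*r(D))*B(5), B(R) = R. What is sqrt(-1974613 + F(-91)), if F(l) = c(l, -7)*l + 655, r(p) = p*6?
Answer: 3*I*sqrt(227822) ≈ 1431.9*I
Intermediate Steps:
r(p) = 6*p
c(M, D) = -120*D (c(M, D) = 4*(-18*D*5)/3 = 4*(-90*D)/3 = -120*D)
F(l) = 655 + 840*l (F(l) = (-120*(-7))*l + 655 = 840*l + 655 = 655 + 840*l)
sqrt(-1974613 + F(-91)) = sqrt(-1974613 + (655 + 840*(-91))) = sqrt(-1974613 + (655 - 76440)) = sqrt(-1974613 - 75785) = sqrt(-2050398) = 3*I*sqrt(227822)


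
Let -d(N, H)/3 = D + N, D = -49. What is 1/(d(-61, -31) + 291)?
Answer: 1/621 ≈ 0.0016103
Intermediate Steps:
d(N, H) = 147 - 3*N (d(N, H) = -3*(-49 + N) = 147 - 3*N)
1/(d(-61, -31) + 291) = 1/((147 - 3*(-61)) + 291) = 1/((147 + 183) + 291) = 1/(330 + 291) = 1/621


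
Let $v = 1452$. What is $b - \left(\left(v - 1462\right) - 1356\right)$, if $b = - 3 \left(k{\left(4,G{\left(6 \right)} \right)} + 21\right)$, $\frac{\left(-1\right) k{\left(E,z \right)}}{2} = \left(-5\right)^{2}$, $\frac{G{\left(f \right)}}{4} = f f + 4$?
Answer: $1453$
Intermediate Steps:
$G{\left(f \right)} = 16 + 4 f^{2}$ ($G{\left(f \right)} = 4 \left(f f + 4\right) = 4 \left(f^{2} + 4\right) = 4 \left(4 + f^{2}\right) = 16 + 4 f^{2}$)
$k{\left(E,z \right)} = -50$ ($k{\left(E,z \right)} = - 2 \left(-5\right)^{2} = \left(-2\right) 25 = -50$)
$b = 87$ ($b = - 3 \left(-50 + 21\right) = \left(-3\right) \left(-29\right) = 87$)
$b - \left(\left(v - 1462\right) - 1356\right) = 87 - \left(\left(1452 - 1462\right) - 1356\right) = 87 - \left(-10 - 1356\right) = 87 - -1366 = 87 + 1366 = 1453$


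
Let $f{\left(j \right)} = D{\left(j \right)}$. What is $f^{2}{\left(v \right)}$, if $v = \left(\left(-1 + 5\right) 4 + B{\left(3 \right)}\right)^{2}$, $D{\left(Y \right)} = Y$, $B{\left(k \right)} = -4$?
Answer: $20736$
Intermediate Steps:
$v = 144$ ($v = \left(\left(-1 + 5\right) 4 - 4\right)^{2} = \left(4 \cdot 4 - 4\right)^{2} = \left(16 - 4\right)^{2} = 12^{2} = 144$)
$f{\left(j \right)} = j$
$f^{2}{\left(v \right)} = 144^{2} = 20736$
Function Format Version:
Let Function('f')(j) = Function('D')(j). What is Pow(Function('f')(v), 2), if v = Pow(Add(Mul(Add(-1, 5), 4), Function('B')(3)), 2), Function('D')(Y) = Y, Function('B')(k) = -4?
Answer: 20736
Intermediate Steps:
v = 144 (v = Pow(Add(Mul(Add(-1, 5), 4), -4), 2) = Pow(Add(Mul(4, 4), -4), 2) = Pow(Add(16, -4), 2) = Pow(12, 2) = 144)
Function('f')(j) = j
Pow(Function('f')(v), 2) = Pow(144, 2) = 20736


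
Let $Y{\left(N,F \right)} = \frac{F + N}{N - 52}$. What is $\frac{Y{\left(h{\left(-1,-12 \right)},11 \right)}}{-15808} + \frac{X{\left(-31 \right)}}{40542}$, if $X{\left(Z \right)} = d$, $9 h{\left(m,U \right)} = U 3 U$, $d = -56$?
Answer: $- \frac{574507}{1281775872} \approx -0.00044821$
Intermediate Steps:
$h{\left(m,U \right)} = \frac{U^{2}}{3}$ ($h{\left(m,U \right)} = \frac{U 3 U}{9} = \frac{3 U U}{9} = \frac{3 U^{2}}{9} = \frac{U^{2}}{3}$)
$X{\left(Z \right)} = -56$
$Y{\left(N,F \right)} = \frac{F + N}{-52 + N}$
$\frac{Y{\left(h{\left(-1,-12 \right)},11 \right)}}{-15808} + \frac{X{\left(-31 \right)}}{40542} = \frac{\frac{1}{-52 + \frac{\left(-12\right)^{2}}{3}} \left(11 + \frac{\left(-12\right)^{2}}{3}\right)}{-15808} - \frac{56}{40542} = \frac{11 + \frac{1}{3} \cdot 144}{-52 + \frac{1}{3} \cdot 144} \left(- \frac{1}{15808}\right) - \frac{28}{20271} = \frac{11 + 48}{-52 + 48} \left(- \frac{1}{15808}\right) - \frac{28}{20271} = \frac{1}{-4} \cdot 59 \left(- \frac{1}{15808}\right) - \frac{28}{20271} = \left(- \frac{1}{4}\right) 59 \left(- \frac{1}{15808}\right) - \frac{28}{20271} = \left(- \frac{59}{4}\right) \left(- \frac{1}{15808}\right) - \frac{28}{20271} = \frac{59}{63232} - \frac{28}{20271} = - \frac{574507}{1281775872}$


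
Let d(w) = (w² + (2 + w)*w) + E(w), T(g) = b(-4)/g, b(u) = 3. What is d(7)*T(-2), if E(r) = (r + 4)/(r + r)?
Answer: -4737/28 ≈ -169.18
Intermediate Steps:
T(g) = 3/g
E(r) = (4 + r)/(2*r) (E(r) = (4 + r)/((2*r)) = (4 + r)*(1/(2*r)) = (4 + r)/(2*r))
d(w) = w² + w*(2 + w) + (4 + w)/(2*w) (d(w) = (w² + (2 + w)*w) + (4 + w)/(2*w) = (w² + w*(2 + w)) + (4 + w)/(2*w) = w² + w*(2 + w) + (4 + w)/(2*w))
d(7)*T(-2) = ((½)*(4 + 7 + 4*7²*(1 + 7))/7)*(3/(-2)) = ((½)*(⅐)*(4 + 7 + 4*49*8))*(3*(-½)) = ((½)*(⅐)*(4 + 7 + 1568))*(-3/2) = ((½)*(⅐)*1579)*(-3/2) = (1579/14)*(-3/2) = -4737/28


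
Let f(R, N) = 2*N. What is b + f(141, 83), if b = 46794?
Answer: 46960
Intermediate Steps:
b + f(141, 83) = 46794 + 2*83 = 46794 + 166 = 46960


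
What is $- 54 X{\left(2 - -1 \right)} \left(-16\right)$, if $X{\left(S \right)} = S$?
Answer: $2592$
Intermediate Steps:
$- 54 X{\left(2 - -1 \right)} \left(-16\right) = - 54 \left(2 - -1\right) \left(-16\right) = - 54 \left(2 + 1\right) \left(-16\right) = \left(-54\right) 3 \left(-16\right) = \left(-162\right) \left(-16\right) = 2592$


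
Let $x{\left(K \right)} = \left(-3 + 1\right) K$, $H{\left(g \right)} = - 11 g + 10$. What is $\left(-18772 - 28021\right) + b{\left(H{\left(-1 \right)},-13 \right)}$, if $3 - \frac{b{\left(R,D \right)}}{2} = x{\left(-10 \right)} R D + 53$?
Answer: $-35973$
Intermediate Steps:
$H{\left(g \right)} = 10 - 11 g$
$x{\left(K \right)} = - 2 K$
$b{\left(R,D \right)} = -100 - 40 D R$ ($b{\left(R,D \right)} = 6 - 2 \left(\left(-2\right) \left(-10\right) R D + 53\right) = 6 - 2 \left(20 R D + 53\right) = 6 - 2 \left(20 D R + 53\right) = 6 - 2 \left(53 + 20 D R\right) = 6 - \left(106 + 40 D R\right) = -100 - 40 D R$)
$\left(-18772 - 28021\right) + b{\left(H{\left(-1 \right)},-13 \right)} = \left(-18772 - 28021\right) - \left(100 - 520 \left(10 - -11\right)\right) = -46793 - \left(100 - 520 \left(10 + 11\right)\right) = -46793 - \left(100 - 10920\right) = -46793 + \left(-100 + 10920\right) = -46793 + 10820 = -35973$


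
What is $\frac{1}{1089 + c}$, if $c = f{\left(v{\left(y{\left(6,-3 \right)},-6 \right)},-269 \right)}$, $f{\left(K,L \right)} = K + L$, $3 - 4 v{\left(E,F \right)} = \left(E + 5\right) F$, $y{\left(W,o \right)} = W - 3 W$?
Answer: $\frac{4}{3241} \approx 0.0012342$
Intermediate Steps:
$y{\left(W,o \right)} = - 2 W$
$v{\left(E,F \right)} = \frac{3}{4} - \frac{F \left(5 + E\right)}{4}$ ($v{\left(E,F \right)} = \frac{3}{4} - \frac{\left(E + 5\right) F}{4} = \frac{3}{4} - \frac{\left(5 + E\right) F}{4} = \frac{3}{4} - \frac{F \left(5 + E\right)}{4}$)
$c = - \frac{1115}{4}$ ($c = \left(\frac{3}{4} - - \frac{15}{2} - \frac{1}{4} \left(\left(-2\right) 6\right) \left(-6\right)\right) - 269 = \left(\frac{3}{4} + \frac{15}{2} - \left(-3\right) \left(-6\right)\right) - 269 = \left(\frac{3}{4} + \frac{15}{2} - 18\right) - 269 = - \frac{39}{4} - 269 = - \frac{1115}{4} \approx -278.75$)
$\frac{1}{1089 + c} = \frac{1}{1089 - \frac{1115}{4}} = \frac{1}{\frac{3241}{4}} = \frac{4}{3241}$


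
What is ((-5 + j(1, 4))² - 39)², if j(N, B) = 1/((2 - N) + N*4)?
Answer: 159201/625 ≈ 254.72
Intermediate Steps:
j(N, B) = 1/(2 + 3*N) (j(N, B) = 1/((2 - N) + 4*N) = 1/(2 + 3*N))
((-5 + j(1, 4))² - 39)² = ((-5 + 1/(2 + 3*1))² - 39)² = ((-5 + 1/(2 + 3))² - 39)² = ((-5 + 1/5)² - 39)² = ((-5 + ⅕)² - 39)² = ((-24/5)² - 39)² = (576/25 - 39)² = (-399/25)² = 159201/625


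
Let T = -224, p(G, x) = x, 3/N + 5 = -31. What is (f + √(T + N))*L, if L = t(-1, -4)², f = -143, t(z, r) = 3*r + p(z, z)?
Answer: -24167 + 169*I*√8067/6 ≈ -24167.0 + 2529.8*I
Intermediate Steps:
N = -1/12 (N = 3/(-5 - 31) = 3/(-36) = 3*(-1/36) = -1/12 ≈ -0.083333)
t(z, r) = z + 3*r (t(z, r) = 3*r + z = z + 3*r)
L = 169 (L = (-1 + 3*(-4))² = (-1 - 12)² = (-13)² = 169)
(f + √(T + N))*L = (-143 + √(-224 - 1/12))*169 = (-143 + √(-2689/12))*169 = (-143 + I*√8067/6)*169 = -24167 + 169*I*√8067/6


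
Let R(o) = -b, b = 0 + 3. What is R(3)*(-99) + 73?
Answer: 370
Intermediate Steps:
b = 3
R(o) = -3 (R(o) = -1*3 = -3)
R(3)*(-99) + 73 = -3*(-99) + 73 = 297 + 73 = 370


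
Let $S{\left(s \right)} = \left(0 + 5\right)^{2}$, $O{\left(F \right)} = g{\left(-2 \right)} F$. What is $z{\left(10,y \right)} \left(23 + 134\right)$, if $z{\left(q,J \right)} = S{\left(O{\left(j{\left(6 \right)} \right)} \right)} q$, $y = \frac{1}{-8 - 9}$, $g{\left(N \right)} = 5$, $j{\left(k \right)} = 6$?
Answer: $39250$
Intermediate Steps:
$O{\left(F \right)} = 5 F$
$S{\left(s \right)} = 25$ ($S{\left(s \right)} = 5^{2} = 25$)
$y = - \frac{1}{17}$ ($y = \frac{1}{-17} = - \frac{1}{17} \approx -0.058824$)
$z{\left(q,J \right)} = 25 q$
$z{\left(10,y \right)} \left(23 + 134\right) = 25 \cdot 10 \left(23 + 134\right) = 250 \cdot 157 = 39250$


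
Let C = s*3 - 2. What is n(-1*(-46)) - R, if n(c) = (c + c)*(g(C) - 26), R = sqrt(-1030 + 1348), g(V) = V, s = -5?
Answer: -3956 - sqrt(318) ≈ -3973.8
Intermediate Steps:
C = -17 (C = -5*3 - 2 = -15 - 2 = -17)
R = sqrt(318) ≈ 17.833
n(c) = -86*c (n(c) = (c + c)*(-17 - 26) = (2*c)*(-43) = -86*c)
n(-1*(-46)) - R = -(-86)*(-46) - sqrt(318) = -86*46 - sqrt(318) = -3956 - sqrt(318)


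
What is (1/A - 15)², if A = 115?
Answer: 2972176/13225 ≈ 224.74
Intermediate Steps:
(1/A - 15)² = (1/115 - 15)² = (-1724/115)² = 2972176/13225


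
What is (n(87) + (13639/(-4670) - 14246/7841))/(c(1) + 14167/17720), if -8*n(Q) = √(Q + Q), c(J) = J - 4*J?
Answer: 307392772068/142782500771 + 2215*√174/38993 ≈ 2.9022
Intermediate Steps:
c(J) = -3*J
n(Q) = -√2*√Q/8 (n(Q) = -√(Q + Q)/8 = -√2*√Q/8)
(n(87) + (13639/(-4670) - 14246/7841))/(c(1) + 14167/17720) = (-√2*√87/8 + (13639/(-4670) - 14246/7841))/(-3*1 + 14167/17720) = (-√174/8 + (13639*(-1/4670) - 14246*1/7841))/(-3 + 14167*(1/17720)) = (-√174/8 + (-13639/4670 - 14246/7841))/(-3 + 14167/17720) = (-√174/8 - 173472219/36617470)/(-38993/17720) = (-173472219/36617470 - √174/8)*(-17720/38993) = 307392772068/142782500771 + 2215*√174/38993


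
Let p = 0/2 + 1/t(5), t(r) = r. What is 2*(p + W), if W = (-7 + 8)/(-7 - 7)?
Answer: 9/35 ≈ 0.25714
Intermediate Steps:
W = -1/14 (W = 1/(-14) = 1*(-1/14) = -1/14 ≈ -0.071429)
p = ⅕ (p = 0/2 + 1/5 = 0*(½) + 1*(⅕) = 0 + ⅕ = ⅕ ≈ 0.20000)
2*(p + W) = 2*(⅕ - 1/14) = 2*(9/70) = 9/35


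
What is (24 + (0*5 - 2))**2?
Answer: 484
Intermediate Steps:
(24 + (0*5 - 2))**2 = (24 + (0 - 2))**2 = (24 - 2)**2 = 22**2 = 484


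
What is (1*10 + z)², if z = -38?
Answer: 784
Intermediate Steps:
(1*10 + z)² = (1*10 - 38)² = (10 - 38)² = (-28)² = 784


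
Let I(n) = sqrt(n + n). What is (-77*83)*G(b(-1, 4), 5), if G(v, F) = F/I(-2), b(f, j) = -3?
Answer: 31955*I/2 ≈ 15978.0*I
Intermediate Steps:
I(n) = sqrt(2)*sqrt(n) (I(n) = sqrt(2*n) = sqrt(2)*sqrt(n))
G(v, F) = -I*F/2 (G(v, F) = F/((sqrt(2)*sqrt(-2))) = F/((sqrt(2)*(I*sqrt(2)))) = F/((2*I)) = F*(-I/2) = -I*F/2)
(-77*83)*G(b(-1, 4), 5) = (-77*83)*(-1/2*I*5) = -(-31955)*I/2 = 31955*I/2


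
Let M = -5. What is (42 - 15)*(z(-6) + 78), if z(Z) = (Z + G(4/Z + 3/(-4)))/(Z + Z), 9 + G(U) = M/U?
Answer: 144963/68 ≈ 2131.8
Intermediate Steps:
G(U) = -9 - 5/U
z(Z) = (-9 + Z - 5/(-¾ + 4/Z))/(2*Z) (z(Z) = (Z + (-9 - 5/(4/Z + 3/(-4))))/(Z + Z) = (Z + (-9 - 5/(4/Z + 3*(-¼))))/((2*Z)) = (Z + (-9 - 5/(4/Z - ¾)))*(1/(2*Z)) = (Z + (-9 - 5/(-¾ + 4/Z)))*(1/(2*Z)) = (-9 + Z - 5/(-¾ + 4/Z))*(1/(2*Z)) = (-9 + Z - 5/(-¾ + 4/Z))/(2*Z))
(42 - 15)*(z(-6) + 78) = (42 - 15)*((½)*(144 - 23*(-6) + 3*(-6)²)/(-6*(-16 + 3*(-6))) + 78) = 27*((½)*(-⅙)*(144 + 138 + 3*36)/(-16 - 18) + 78) = 27*((½)*(-⅙)*(144 + 138 + 108)/(-34) + 78) = 27*((½)*(-⅙)*(-1/34)*390 + 78) = 27*(65/68 + 78) = 27*(5369/68) = 144963/68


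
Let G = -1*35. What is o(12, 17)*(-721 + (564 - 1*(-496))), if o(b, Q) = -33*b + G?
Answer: -146109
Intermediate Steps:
G = -35
o(b, Q) = -35 - 33*b (o(b, Q) = -33*b - 35 = -35 - 33*b)
o(12, 17)*(-721 + (564 - 1*(-496))) = (-35 - 33*12)*(-721 + (564 - 1*(-496))) = (-35 - 396)*(-721 + (564 + 496)) = -431*(-721 + 1060) = -431*339 = -146109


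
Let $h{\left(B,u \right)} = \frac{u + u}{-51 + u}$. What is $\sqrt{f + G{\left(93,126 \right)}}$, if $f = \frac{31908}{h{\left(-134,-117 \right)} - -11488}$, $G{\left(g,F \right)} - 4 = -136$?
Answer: $\frac{2 i \sqrt{3343408771629}}{321703} \approx 11.368 i$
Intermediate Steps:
$h{\left(B,u \right)} = \frac{2 u}{-51 + u}$
$G{\left(g,F \right)} = -132$ ($G{\left(g,F \right)} = 4 - 136 = -132$)
$f = \frac{893424}{321703}$ ($f = \frac{31908}{2 \left(-117\right) \frac{1}{-51 - 117} - -11488} = \frac{31908}{2 \left(-117\right) \frac{1}{-168} + 11488} = \frac{31908}{2 \left(-117\right) \left(- \frac{1}{168}\right) + 11488} = \frac{31908}{\frac{39}{28} + 11488} = \frac{31908}{\frac{321703}{28}} = 31908 \cdot \frac{28}{321703} = \frac{893424}{321703} \approx 2.7772$)
$\sqrt{f + G{\left(93,126 \right)}} = \sqrt{\frac{893424}{321703} - 132} = \sqrt{- \frac{41571372}{321703}} = \frac{2 i \sqrt{3343408771629}}{321703}$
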